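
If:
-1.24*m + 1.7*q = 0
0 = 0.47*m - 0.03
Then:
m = 0.06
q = 0.05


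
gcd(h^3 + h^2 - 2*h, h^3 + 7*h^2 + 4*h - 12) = h^2 + h - 2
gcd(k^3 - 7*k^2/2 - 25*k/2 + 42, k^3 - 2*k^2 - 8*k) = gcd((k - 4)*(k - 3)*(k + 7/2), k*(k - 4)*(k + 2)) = k - 4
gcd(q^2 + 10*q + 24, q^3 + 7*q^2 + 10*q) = 1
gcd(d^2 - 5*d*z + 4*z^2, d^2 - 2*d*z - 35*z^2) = 1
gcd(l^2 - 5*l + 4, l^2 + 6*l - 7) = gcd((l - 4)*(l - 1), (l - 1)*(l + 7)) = l - 1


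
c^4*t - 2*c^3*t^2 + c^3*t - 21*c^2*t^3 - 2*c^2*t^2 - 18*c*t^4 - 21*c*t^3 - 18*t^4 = (c - 6*t)*(c + t)*(c + 3*t)*(c*t + t)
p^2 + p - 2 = (p - 1)*(p + 2)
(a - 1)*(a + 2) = a^2 + a - 2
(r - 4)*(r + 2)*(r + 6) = r^3 + 4*r^2 - 20*r - 48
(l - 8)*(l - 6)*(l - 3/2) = l^3 - 31*l^2/2 + 69*l - 72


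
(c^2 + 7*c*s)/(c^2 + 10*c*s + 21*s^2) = c/(c + 3*s)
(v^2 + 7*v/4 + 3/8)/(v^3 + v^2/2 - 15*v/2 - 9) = (v + 1/4)/(v^2 - v - 6)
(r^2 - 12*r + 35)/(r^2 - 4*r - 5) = (r - 7)/(r + 1)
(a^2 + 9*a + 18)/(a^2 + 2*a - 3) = (a + 6)/(a - 1)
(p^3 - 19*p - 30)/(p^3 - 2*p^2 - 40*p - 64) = (p^2 - 2*p - 15)/(p^2 - 4*p - 32)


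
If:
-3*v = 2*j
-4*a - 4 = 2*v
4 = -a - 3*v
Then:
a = -2/5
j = 9/5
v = -6/5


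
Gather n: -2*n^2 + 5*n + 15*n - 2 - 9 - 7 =-2*n^2 + 20*n - 18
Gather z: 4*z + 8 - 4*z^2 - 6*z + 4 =-4*z^2 - 2*z + 12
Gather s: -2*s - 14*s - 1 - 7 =-16*s - 8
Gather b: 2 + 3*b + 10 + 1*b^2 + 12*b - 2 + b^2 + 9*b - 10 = 2*b^2 + 24*b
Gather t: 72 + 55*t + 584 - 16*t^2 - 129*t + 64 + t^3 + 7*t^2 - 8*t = t^3 - 9*t^2 - 82*t + 720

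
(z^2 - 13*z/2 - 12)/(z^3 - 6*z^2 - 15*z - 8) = (z + 3/2)/(z^2 + 2*z + 1)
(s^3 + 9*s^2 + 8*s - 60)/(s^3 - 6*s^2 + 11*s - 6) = (s^2 + 11*s + 30)/(s^2 - 4*s + 3)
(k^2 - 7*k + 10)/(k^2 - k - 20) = (k - 2)/(k + 4)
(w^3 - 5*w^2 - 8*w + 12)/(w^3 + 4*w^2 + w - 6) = (w - 6)/(w + 3)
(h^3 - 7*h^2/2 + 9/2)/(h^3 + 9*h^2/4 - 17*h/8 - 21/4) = 4*(h^2 - 2*h - 3)/(4*h^2 + 15*h + 14)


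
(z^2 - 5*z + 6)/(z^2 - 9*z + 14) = (z - 3)/(z - 7)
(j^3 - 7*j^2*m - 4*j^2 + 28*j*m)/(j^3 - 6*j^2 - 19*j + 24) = j*(j^2 - 7*j*m - 4*j + 28*m)/(j^3 - 6*j^2 - 19*j + 24)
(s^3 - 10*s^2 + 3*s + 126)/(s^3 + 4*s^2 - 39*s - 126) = (s - 7)/(s + 7)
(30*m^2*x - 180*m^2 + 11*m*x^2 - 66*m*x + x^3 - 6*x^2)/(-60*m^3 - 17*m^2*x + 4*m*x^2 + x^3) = (6*m*x - 36*m + x^2 - 6*x)/(-12*m^2 - m*x + x^2)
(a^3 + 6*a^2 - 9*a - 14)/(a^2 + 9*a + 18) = (a^3 + 6*a^2 - 9*a - 14)/(a^2 + 9*a + 18)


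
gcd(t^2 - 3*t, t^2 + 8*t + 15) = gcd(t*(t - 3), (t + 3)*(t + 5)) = 1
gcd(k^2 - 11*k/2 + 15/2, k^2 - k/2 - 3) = 1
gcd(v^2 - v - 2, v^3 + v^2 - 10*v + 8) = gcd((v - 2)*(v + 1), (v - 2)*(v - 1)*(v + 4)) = v - 2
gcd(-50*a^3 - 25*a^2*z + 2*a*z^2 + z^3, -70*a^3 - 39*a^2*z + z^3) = 10*a^2 + 7*a*z + z^2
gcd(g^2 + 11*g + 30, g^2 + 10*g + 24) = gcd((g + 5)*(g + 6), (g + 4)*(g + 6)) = g + 6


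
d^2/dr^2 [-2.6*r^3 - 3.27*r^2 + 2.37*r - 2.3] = -15.6*r - 6.54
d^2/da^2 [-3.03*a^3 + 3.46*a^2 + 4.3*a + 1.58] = 6.92 - 18.18*a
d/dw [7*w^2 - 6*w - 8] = 14*w - 6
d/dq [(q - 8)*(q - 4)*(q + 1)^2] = 4*q^3 - 30*q^2 + 18*q + 52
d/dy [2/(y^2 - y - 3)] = 2*(1 - 2*y)/(-y^2 + y + 3)^2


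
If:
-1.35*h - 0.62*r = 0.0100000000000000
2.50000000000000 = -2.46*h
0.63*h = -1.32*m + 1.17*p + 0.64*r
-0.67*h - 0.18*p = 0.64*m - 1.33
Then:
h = -1.02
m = 2.76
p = 1.36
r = 2.20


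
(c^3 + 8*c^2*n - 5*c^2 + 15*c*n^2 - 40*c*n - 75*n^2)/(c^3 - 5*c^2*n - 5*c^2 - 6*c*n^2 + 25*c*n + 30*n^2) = (c^2 + 8*c*n + 15*n^2)/(c^2 - 5*c*n - 6*n^2)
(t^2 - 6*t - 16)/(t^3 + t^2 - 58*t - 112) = 1/(t + 7)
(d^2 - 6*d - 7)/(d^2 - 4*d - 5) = (d - 7)/(d - 5)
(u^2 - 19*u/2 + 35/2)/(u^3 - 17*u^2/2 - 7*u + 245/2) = (2*u - 5)/(2*u^2 - 3*u - 35)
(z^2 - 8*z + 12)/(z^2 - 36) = (z - 2)/(z + 6)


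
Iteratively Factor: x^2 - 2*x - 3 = (x - 3)*(x + 1)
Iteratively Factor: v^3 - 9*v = (v + 3)*(v^2 - 3*v) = v*(v + 3)*(v - 3)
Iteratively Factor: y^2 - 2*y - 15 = (y - 5)*(y + 3)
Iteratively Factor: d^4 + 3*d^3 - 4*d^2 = (d)*(d^3 + 3*d^2 - 4*d) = d*(d - 1)*(d^2 + 4*d) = d^2*(d - 1)*(d + 4)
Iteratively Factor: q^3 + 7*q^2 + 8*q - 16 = (q + 4)*(q^2 + 3*q - 4) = (q - 1)*(q + 4)*(q + 4)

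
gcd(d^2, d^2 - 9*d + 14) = 1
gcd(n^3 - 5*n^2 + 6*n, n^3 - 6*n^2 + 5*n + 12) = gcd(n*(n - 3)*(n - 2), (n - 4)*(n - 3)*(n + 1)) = n - 3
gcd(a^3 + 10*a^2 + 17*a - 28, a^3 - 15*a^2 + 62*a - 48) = a - 1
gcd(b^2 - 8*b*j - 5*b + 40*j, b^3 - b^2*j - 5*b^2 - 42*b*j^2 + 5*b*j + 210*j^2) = b - 5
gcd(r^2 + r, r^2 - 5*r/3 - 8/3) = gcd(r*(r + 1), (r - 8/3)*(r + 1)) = r + 1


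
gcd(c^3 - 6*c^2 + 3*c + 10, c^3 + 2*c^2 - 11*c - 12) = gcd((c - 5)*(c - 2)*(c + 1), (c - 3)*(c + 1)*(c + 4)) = c + 1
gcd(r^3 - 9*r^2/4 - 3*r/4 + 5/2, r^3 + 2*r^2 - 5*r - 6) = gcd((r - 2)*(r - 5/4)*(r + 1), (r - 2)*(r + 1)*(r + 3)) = r^2 - r - 2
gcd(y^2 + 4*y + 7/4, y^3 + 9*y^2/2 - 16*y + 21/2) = 1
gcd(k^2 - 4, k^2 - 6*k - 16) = k + 2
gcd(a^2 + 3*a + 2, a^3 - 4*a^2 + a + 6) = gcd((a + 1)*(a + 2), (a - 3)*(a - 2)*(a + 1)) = a + 1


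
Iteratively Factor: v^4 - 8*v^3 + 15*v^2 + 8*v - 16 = (v - 4)*(v^3 - 4*v^2 - v + 4) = (v - 4)^2*(v^2 - 1) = (v - 4)^2*(v - 1)*(v + 1)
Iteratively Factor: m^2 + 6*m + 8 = (m + 4)*(m + 2)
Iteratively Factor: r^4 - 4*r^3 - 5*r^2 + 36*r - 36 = (r + 3)*(r^3 - 7*r^2 + 16*r - 12) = (r - 3)*(r + 3)*(r^2 - 4*r + 4) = (r - 3)*(r - 2)*(r + 3)*(r - 2)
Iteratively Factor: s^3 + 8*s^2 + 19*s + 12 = (s + 3)*(s^2 + 5*s + 4) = (s + 3)*(s + 4)*(s + 1)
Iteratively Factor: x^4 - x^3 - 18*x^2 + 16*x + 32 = (x + 4)*(x^3 - 5*x^2 + 2*x + 8) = (x + 1)*(x + 4)*(x^2 - 6*x + 8) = (x - 4)*(x + 1)*(x + 4)*(x - 2)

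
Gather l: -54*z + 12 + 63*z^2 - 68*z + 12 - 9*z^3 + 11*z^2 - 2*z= -9*z^3 + 74*z^2 - 124*z + 24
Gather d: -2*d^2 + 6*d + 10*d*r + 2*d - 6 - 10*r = -2*d^2 + d*(10*r + 8) - 10*r - 6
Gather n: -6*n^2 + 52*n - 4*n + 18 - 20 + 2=-6*n^2 + 48*n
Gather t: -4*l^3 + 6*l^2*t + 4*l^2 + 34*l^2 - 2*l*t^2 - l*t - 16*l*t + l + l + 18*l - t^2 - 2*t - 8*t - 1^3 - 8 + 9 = -4*l^3 + 38*l^2 + 20*l + t^2*(-2*l - 1) + t*(6*l^2 - 17*l - 10)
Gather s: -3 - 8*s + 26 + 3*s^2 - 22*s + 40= 3*s^2 - 30*s + 63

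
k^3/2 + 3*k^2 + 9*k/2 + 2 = (k/2 + 1/2)*(k + 1)*(k + 4)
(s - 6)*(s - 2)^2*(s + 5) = s^4 - 5*s^3 - 22*s^2 + 116*s - 120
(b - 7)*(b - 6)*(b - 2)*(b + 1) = b^4 - 14*b^3 + 53*b^2 - 16*b - 84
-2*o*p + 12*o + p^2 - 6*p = (-2*o + p)*(p - 6)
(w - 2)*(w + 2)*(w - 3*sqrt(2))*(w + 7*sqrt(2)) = w^4 + 4*sqrt(2)*w^3 - 46*w^2 - 16*sqrt(2)*w + 168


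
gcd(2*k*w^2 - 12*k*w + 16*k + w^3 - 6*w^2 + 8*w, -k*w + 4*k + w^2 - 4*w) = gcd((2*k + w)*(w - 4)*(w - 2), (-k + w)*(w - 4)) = w - 4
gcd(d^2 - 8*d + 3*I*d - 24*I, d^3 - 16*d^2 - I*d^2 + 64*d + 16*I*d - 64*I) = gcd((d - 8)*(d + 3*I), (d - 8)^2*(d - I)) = d - 8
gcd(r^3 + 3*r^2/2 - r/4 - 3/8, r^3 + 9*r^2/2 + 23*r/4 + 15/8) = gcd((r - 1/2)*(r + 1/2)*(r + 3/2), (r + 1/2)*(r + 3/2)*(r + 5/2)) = r^2 + 2*r + 3/4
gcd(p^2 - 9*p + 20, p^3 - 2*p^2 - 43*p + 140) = p^2 - 9*p + 20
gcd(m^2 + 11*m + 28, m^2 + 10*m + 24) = m + 4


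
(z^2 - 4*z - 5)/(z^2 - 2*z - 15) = (z + 1)/(z + 3)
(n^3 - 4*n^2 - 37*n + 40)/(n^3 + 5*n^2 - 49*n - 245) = (n^2 - 9*n + 8)/(n^2 - 49)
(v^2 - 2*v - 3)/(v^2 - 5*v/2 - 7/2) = 2*(v - 3)/(2*v - 7)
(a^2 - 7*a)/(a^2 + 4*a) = (a - 7)/(a + 4)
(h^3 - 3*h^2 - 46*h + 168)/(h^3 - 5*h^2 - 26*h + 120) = (h + 7)/(h + 5)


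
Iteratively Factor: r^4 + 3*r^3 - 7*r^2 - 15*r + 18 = (r - 2)*(r^3 + 5*r^2 + 3*r - 9) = (r - 2)*(r + 3)*(r^2 + 2*r - 3) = (r - 2)*(r + 3)^2*(r - 1)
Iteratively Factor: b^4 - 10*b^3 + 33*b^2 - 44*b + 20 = (b - 1)*(b^3 - 9*b^2 + 24*b - 20) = (b - 5)*(b - 1)*(b^2 - 4*b + 4) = (b - 5)*(b - 2)*(b - 1)*(b - 2)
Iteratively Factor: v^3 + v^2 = (v + 1)*(v^2) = v*(v + 1)*(v)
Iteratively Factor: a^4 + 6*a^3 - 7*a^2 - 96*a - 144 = (a + 3)*(a^3 + 3*a^2 - 16*a - 48) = (a + 3)*(a + 4)*(a^2 - a - 12) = (a - 4)*(a + 3)*(a + 4)*(a + 3)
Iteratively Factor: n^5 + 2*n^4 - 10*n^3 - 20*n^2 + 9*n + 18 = (n + 3)*(n^4 - n^3 - 7*n^2 + n + 6) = (n + 2)*(n + 3)*(n^3 - 3*n^2 - n + 3) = (n - 1)*(n + 2)*(n + 3)*(n^2 - 2*n - 3) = (n - 3)*(n - 1)*(n + 2)*(n + 3)*(n + 1)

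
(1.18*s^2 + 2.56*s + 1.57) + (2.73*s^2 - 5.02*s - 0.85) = 3.91*s^2 - 2.46*s + 0.72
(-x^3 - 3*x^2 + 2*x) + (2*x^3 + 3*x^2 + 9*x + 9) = x^3 + 11*x + 9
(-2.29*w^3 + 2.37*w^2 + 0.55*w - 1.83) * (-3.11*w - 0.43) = 7.1219*w^4 - 6.386*w^3 - 2.7296*w^2 + 5.4548*w + 0.7869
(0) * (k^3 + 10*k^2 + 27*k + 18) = 0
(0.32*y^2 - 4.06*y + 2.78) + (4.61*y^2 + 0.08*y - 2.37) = 4.93*y^2 - 3.98*y + 0.41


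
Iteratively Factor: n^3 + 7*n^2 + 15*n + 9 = (n + 3)*(n^2 + 4*n + 3) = (n + 1)*(n + 3)*(n + 3)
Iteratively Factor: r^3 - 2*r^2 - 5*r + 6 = (r + 2)*(r^2 - 4*r + 3) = (r - 3)*(r + 2)*(r - 1)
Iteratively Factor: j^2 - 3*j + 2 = (j - 2)*(j - 1)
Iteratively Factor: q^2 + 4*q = (q + 4)*(q)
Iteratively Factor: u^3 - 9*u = (u)*(u^2 - 9) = u*(u - 3)*(u + 3)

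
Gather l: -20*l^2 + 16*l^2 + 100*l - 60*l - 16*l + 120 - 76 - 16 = -4*l^2 + 24*l + 28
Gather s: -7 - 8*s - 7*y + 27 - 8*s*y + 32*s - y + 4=s*(24 - 8*y) - 8*y + 24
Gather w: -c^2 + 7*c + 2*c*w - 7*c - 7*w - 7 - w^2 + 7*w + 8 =-c^2 + 2*c*w - w^2 + 1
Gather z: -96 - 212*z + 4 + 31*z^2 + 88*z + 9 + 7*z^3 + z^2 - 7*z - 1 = 7*z^3 + 32*z^2 - 131*z - 84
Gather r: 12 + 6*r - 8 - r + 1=5*r + 5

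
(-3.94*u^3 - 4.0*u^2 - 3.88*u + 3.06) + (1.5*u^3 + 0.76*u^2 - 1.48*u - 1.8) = -2.44*u^3 - 3.24*u^2 - 5.36*u + 1.26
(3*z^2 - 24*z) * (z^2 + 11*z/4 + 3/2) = 3*z^4 - 63*z^3/4 - 123*z^2/2 - 36*z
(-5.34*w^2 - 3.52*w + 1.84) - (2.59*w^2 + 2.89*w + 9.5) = -7.93*w^2 - 6.41*w - 7.66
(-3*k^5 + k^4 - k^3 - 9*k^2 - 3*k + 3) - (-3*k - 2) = -3*k^5 + k^4 - k^3 - 9*k^2 + 5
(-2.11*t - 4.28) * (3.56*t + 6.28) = -7.5116*t^2 - 28.4876*t - 26.8784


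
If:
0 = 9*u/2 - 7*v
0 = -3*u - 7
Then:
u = -7/3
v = -3/2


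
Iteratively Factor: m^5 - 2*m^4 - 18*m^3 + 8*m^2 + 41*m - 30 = (m - 5)*(m^4 + 3*m^3 - 3*m^2 - 7*m + 6) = (m - 5)*(m - 1)*(m^3 + 4*m^2 + m - 6) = (m - 5)*(m - 1)*(m + 3)*(m^2 + m - 2) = (m - 5)*(m - 1)^2*(m + 3)*(m + 2)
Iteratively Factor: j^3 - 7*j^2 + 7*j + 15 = (j + 1)*(j^2 - 8*j + 15) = (j - 5)*(j + 1)*(j - 3)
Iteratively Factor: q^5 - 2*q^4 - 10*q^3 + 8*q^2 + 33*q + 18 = (q + 1)*(q^4 - 3*q^3 - 7*q^2 + 15*q + 18) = (q + 1)^2*(q^3 - 4*q^2 - 3*q + 18) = (q + 1)^2*(q + 2)*(q^2 - 6*q + 9) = (q - 3)*(q + 1)^2*(q + 2)*(q - 3)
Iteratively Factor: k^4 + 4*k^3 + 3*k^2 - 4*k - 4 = (k - 1)*(k^3 + 5*k^2 + 8*k + 4) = (k - 1)*(k + 2)*(k^2 + 3*k + 2) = (k - 1)*(k + 2)^2*(k + 1)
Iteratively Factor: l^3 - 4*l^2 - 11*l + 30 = (l + 3)*(l^2 - 7*l + 10) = (l - 2)*(l + 3)*(l - 5)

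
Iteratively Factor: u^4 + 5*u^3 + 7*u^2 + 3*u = (u + 1)*(u^3 + 4*u^2 + 3*u) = (u + 1)^2*(u^2 + 3*u) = (u + 1)^2*(u + 3)*(u)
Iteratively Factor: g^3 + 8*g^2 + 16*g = (g + 4)*(g^2 + 4*g) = g*(g + 4)*(g + 4)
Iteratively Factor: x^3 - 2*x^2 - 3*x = (x - 3)*(x^2 + x) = x*(x - 3)*(x + 1)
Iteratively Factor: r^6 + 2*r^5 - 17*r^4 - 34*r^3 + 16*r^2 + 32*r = (r + 4)*(r^5 - 2*r^4 - 9*r^3 + 2*r^2 + 8*r) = (r - 4)*(r + 4)*(r^4 + 2*r^3 - r^2 - 2*r) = (r - 4)*(r + 1)*(r + 4)*(r^3 + r^2 - 2*r) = (r - 4)*(r - 1)*(r + 1)*(r + 4)*(r^2 + 2*r) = r*(r - 4)*(r - 1)*(r + 1)*(r + 4)*(r + 2)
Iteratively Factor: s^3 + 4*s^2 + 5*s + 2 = (s + 1)*(s^2 + 3*s + 2) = (s + 1)^2*(s + 2)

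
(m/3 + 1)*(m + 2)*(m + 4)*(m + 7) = m^4/3 + 16*m^3/3 + 89*m^2/3 + 206*m/3 + 56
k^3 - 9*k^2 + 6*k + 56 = (k - 7)*(k - 4)*(k + 2)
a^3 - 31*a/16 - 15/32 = (a - 3/2)*(a + 1/4)*(a + 5/4)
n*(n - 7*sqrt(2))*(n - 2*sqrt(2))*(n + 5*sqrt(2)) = n^4 - 4*sqrt(2)*n^3 - 62*n^2 + 140*sqrt(2)*n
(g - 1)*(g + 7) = g^2 + 6*g - 7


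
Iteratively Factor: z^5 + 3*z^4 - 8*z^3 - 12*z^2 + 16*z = (z)*(z^4 + 3*z^3 - 8*z^2 - 12*z + 16) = z*(z + 2)*(z^3 + z^2 - 10*z + 8) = z*(z - 2)*(z + 2)*(z^2 + 3*z - 4) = z*(z - 2)*(z + 2)*(z + 4)*(z - 1)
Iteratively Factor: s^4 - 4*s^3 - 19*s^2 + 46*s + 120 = (s - 5)*(s^3 + s^2 - 14*s - 24) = (s - 5)*(s - 4)*(s^2 + 5*s + 6) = (s - 5)*(s - 4)*(s + 2)*(s + 3)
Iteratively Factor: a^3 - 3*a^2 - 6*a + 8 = (a - 4)*(a^2 + a - 2) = (a - 4)*(a - 1)*(a + 2)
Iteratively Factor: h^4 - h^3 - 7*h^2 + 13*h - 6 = (h - 1)*(h^3 - 7*h + 6) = (h - 1)^2*(h^2 + h - 6) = (h - 2)*(h - 1)^2*(h + 3)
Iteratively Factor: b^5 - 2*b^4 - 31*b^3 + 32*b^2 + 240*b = (b + 4)*(b^4 - 6*b^3 - 7*b^2 + 60*b) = b*(b + 4)*(b^3 - 6*b^2 - 7*b + 60) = b*(b + 3)*(b + 4)*(b^2 - 9*b + 20) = b*(b - 4)*(b + 3)*(b + 4)*(b - 5)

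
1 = 1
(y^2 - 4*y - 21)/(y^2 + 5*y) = (y^2 - 4*y - 21)/(y*(y + 5))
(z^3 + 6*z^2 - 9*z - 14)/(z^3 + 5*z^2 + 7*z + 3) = (z^2 + 5*z - 14)/(z^2 + 4*z + 3)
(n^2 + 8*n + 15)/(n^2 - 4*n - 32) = (n^2 + 8*n + 15)/(n^2 - 4*n - 32)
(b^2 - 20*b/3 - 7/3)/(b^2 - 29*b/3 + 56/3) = (3*b + 1)/(3*b - 8)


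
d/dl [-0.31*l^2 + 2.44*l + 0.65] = 2.44 - 0.62*l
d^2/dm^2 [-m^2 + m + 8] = -2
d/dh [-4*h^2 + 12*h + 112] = 12 - 8*h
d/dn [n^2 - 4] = 2*n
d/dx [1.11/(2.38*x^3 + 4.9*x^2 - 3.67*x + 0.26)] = (-7.9254*x^2 - 10.878*x + 4.0737)/(2.38*x^3 + 4.9*x^2 - 3.67*x + 0.26)^2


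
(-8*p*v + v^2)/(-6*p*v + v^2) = (8*p - v)/(6*p - v)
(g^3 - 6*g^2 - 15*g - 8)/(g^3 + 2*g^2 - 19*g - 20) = (g^2 - 7*g - 8)/(g^2 + g - 20)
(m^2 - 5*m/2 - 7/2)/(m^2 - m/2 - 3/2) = (2*m - 7)/(2*m - 3)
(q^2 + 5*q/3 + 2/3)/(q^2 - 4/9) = 3*(q + 1)/(3*q - 2)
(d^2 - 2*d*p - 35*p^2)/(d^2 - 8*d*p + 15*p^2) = (d^2 - 2*d*p - 35*p^2)/(d^2 - 8*d*p + 15*p^2)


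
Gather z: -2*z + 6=6 - 2*z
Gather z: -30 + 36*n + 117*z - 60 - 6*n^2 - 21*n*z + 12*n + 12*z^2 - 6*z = -6*n^2 + 48*n + 12*z^2 + z*(111 - 21*n) - 90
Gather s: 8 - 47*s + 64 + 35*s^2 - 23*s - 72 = 35*s^2 - 70*s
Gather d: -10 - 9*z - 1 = -9*z - 11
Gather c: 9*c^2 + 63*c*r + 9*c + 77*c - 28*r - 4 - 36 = 9*c^2 + c*(63*r + 86) - 28*r - 40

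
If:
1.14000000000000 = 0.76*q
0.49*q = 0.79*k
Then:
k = 0.93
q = 1.50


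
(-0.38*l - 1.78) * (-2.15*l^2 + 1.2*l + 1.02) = 0.817*l^3 + 3.371*l^2 - 2.5236*l - 1.8156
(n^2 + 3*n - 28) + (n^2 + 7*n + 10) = 2*n^2 + 10*n - 18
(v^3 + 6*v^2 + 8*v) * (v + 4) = v^4 + 10*v^3 + 32*v^2 + 32*v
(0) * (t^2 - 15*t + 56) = 0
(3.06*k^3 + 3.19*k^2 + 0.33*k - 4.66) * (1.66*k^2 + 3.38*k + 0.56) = 5.0796*k^5 + 15.6382*k^4 + 13.0436*k^3 - 4.8338*k^2 - 15.566*k - 2.6096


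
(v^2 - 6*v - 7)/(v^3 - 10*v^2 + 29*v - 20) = (v^2 - 6*v - 7)/(v^3 - 10*v^2 + 29*v - 20)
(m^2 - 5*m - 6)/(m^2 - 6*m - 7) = (m - 6)/(m - 7)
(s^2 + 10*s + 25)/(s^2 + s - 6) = (s^2 + 10*s + 25)/(s^2 + s - 6)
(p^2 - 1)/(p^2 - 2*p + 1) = (p + 1)/(p - 1)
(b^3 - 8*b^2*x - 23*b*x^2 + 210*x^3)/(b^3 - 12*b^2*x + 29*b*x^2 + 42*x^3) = (b + 5*x)/(b + x)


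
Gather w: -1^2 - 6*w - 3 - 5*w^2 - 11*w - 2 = -5*w^2 - 17*w - 6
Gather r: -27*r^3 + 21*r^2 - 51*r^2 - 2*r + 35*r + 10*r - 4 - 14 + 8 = -27*r^3 - 30*r^2 + 43*r - 10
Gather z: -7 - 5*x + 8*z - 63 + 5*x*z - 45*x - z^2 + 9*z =-50*x - z^2 + z*(5*x + 17) - 70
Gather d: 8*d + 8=8*d + 8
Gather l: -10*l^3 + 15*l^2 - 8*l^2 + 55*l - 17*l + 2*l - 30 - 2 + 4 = -10*l^3 + 7*l^2 + 40*l - 28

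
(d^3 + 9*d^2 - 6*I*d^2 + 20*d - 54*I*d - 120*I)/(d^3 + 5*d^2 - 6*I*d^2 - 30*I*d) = (d + 4)/d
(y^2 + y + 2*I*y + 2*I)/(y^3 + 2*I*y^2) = (y + 1)/y^2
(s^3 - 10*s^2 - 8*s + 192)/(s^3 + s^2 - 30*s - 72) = (s - 8)/(s + 3)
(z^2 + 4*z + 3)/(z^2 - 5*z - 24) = (z + 1)/(z - 8)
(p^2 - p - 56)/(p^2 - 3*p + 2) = (p^2 - p - 56)/(p^2 - 3*p + 2)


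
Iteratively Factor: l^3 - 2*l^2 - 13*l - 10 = (l - 5)*(l^2 + 3*l + 2) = (l - 5)*(l + 1)*(l + 2)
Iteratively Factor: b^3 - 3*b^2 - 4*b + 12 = (b - 3)*(b^2 - 4) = (b - 3)*(b - 2)*(b + 2)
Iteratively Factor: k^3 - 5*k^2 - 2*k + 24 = (k - 4)*(k^2 - k - 6) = (k - 4)*(k + 2)*(k - 3)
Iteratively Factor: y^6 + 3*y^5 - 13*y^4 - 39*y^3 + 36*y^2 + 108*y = (y + 2)*(y^5 + y^4 - 15*y^3 - 9*y^2 + 54*y) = (y - 3)*(y + 2)*(y^4 + 4*y^3 - 3*y^2 - 18*y) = (y - 3)*(y + 2)*(y + 3)*(y^3 + y^2 - 6*y) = (y - 3)*(y + 2)*(y + 3)^2*(y^2 - 2*y) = y*(y - 3)*(y + 2)*(y + 3)^2*(y - 2)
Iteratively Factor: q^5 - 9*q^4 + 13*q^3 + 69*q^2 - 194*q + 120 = (q - 5)*(q^4 - 4*q^3 - 7*q^2 + 34*q - 24) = (q - 5)*(q - 4)*(q^3 - 7*q + 6) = (q - 5)*(q - 4)*(q - 2)*(q^2 + 2*q - 3) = (q - 5)*(q - 4)*(q - 2)*(q - 1)*(q + 3)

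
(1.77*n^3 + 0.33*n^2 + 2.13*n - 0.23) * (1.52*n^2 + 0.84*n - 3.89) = 2.6904*n^5 + 1.9884*n^4 - 3.3705*n^3 + 0.1559*n^2 - 8.4789*n + 0.8947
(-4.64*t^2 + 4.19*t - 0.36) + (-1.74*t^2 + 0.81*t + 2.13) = -6.38*t^2 + 5.0*t + 1.77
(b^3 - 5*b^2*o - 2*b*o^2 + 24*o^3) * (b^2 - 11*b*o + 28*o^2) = b^5 - 16*b^4*o + 81*b^3*o^2 - 94*b^2*o^3 - 320*b*o^4 + 672*o^5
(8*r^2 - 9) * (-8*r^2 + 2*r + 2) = -64*r^4 + 16*r^3 + 88*r^2 - 18*r - 18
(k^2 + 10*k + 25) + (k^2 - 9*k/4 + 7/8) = 2*k^2 + 31*k/4 + 207/8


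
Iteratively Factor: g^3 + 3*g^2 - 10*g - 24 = (g + 2)*(g^2 + g - 12) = (g + 2)*(g + 4)*(g - 3)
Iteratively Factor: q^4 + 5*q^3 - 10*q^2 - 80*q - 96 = (q + 4)*(q^3 + q^2 - 14*q - 24) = (q + 3)*(q + 4)*(q^2 - 2*q - 8) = (q + 2)*(q + 3)*(q + 4)*(q - 4)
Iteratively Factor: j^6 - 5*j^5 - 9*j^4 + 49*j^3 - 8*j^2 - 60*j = (j + 3)*(j^5 - 8*j^4 + 15*j^3 + 4*j^2 - 20*j) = (j - 2)*(j + 3)*(j^4 - 6*j^3 + 3*j^2 + 10*j) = j*(j - 2)*(j + 3)*(j^3 - 6*j^2 + 3*j + 10) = j*(j - 2)^2*(j + 3)*(j^2 - 4*j - 5) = j*(j - 2)^2*(j + 1)*(j + 3)*(j - 5)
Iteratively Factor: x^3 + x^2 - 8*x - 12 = (x + 2)*(x^2 - x - 6) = (x + 2)^2*(x - 3)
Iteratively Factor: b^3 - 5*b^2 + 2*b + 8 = (b - 2)*(b^2 - 3*b - 4) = (b - 2)*(b + 1)*(b - 4)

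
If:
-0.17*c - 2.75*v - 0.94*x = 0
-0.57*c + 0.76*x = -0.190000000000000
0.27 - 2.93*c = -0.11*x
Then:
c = 0.09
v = 0.06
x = -0.19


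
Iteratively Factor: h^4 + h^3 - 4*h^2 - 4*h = (h + 1)*(h^3 - 4*h) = (h + 1)*(h + 2)*(h^2 - 2*h) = (h - 2)*(h + 1)*(h + 2)*(h)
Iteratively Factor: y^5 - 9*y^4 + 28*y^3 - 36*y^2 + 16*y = (y - 2)*(y^4 - 7*y^3 + 14*y^2 - 8*y) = (y - 2)^2*(y^3 - 5*y^2 + 4*y) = (y - 2)^2*(y - 1)*(y^2 - 4*y) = (y - 4)*(y - 2)^2*(y - 1)*(y)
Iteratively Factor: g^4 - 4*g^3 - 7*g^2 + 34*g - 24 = (g - 4)*(g^3 - 7*g + 6) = (g - 4)*(g - 1)*(g^2 + g - 6) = (g - 4)*(g - 1)*(g + 3)*(g - 2)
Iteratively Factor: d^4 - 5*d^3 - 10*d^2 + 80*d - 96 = (d + 4)*(d^3 - 9*d^2 + 26*d - 24) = (d - 2)*(d + 4)*(d^2 - 7*d + 12) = (d - 4)*(d - 2)*(d + 4)*(d - 3)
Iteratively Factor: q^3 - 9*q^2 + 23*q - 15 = (q - 3)*(q^2 - 6*q + 5) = (q - 3)*(q - 1)*(q - 5)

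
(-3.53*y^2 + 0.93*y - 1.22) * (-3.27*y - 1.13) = 11.5431*y^3 + 0.947799999999999*y^2 + 2.9385*y + 1.3786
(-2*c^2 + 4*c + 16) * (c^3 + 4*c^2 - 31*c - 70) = -2*c^5 - 4*c^4 + 94*c^3 + 80*c^2 - 776*c - 1120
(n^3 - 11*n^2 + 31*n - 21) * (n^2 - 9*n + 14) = n^5 - 20*n^4 + 144*n^3 - 454*n^2 + 623*n - 294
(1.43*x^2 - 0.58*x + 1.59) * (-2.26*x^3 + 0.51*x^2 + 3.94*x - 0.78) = -3.2318*x^5 + 2.0401*x^4 + 1.745*x^3 - 2.5897*x^2 + 6.717*x - 1.2402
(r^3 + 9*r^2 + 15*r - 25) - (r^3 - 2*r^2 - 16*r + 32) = 11*r^2 + 31*r - 57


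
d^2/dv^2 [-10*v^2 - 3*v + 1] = -20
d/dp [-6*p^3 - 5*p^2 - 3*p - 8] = -18*p^2 - 10*p - 3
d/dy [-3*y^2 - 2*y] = -6*y - 2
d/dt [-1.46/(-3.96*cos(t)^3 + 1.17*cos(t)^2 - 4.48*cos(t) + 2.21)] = (17.3448*cos(t)^2 - 3.4164*cos(t) + 6.5408)*sin(t)/(3.96*cos(t)^3 - 1.17*cos(t)^2 + 4.48*cos(t) - 2.21)^2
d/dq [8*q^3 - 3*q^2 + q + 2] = 24*q^2 - 6*q + 1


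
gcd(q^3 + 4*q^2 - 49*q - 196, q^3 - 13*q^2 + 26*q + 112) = q - 7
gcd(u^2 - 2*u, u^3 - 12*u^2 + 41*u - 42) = u - 2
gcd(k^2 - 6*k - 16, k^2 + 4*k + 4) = k + 2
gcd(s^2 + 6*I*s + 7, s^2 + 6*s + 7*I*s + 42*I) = s + 7*I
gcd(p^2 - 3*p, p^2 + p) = p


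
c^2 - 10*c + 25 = (c - 5)^2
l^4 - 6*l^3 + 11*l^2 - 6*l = l*(l - 3)*(l - 2)*(l - 1)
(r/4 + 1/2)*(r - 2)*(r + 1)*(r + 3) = r^4/4 + r^3 - r^2/4 - 4*r - 3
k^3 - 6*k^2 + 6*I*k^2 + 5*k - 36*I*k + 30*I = (k - 5)*(k - 1)*(k + 6*I)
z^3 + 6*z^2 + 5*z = z*(z + 1)*(z + 5)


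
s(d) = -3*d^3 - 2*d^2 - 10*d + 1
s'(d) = -9*d^2 - 4*d - 10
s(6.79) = -1098.25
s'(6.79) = -452.10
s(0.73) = -8.53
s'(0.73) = -17.72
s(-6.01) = 640.11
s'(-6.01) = -311.04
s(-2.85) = 82.70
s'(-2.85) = -71.70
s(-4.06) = 209.40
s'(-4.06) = -142.11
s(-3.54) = 144.42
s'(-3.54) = -108.62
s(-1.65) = 25.53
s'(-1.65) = -27.90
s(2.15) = -59.56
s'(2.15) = -60.20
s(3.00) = -128.00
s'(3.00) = -103.00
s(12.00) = -5591.00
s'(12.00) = -1354.00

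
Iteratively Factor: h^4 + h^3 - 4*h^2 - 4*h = (h - 2)*(h^3 + 3*h^2 + 2*h) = h*(h - 2)*(h^2 + 3*h + 2) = h*(h - 2)*(h + 2)*(h + 1)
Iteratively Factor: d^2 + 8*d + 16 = (d + 4)*(d + 4)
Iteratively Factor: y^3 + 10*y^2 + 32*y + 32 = (y + 4)*(y^2 + 6*y + 8) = (y + 2)*(y + 4)*(y + 4)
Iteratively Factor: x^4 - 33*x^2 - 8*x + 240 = (x - 3)*(x^3 + 3*x^2 - 24*x - 80) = (x - 3)*(x + 4)*(x^2 - x - 20) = (x - 3)*(x + 4)^2*(x - 5)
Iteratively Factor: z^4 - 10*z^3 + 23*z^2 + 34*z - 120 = (z - 4)*(z^3 - 6*z^2 - z + 30) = (z - 4)*(z - 3)*(z^2 - 3*z - 10) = (z - 5)*(z - 4)*(z - 3)*(z + 2)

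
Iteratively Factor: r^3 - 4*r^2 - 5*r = (r + 1)*(r^2 - 5*r) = r*(r + 1)*(r - 5)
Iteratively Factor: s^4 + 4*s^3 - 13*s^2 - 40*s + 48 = (s + 4)*(s^3 - 13*s + 12) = (s - 3)*(s + 4)*(s^2 + 3*s - 4) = (s - 3)*(s + 4)^2*(s - 1)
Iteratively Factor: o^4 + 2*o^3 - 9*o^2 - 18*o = (o + 2)*(o^3 - 9*o) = (o + 2)*(o + 3)*(o^2 - 3*o) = o*(o + 2)*(o + 3)*(o - 3)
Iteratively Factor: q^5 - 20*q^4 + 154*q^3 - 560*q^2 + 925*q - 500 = (q - 4)*(q^4 - 16*q^3 + 90*q^2 - 200*q + 125) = (q - 4)*(q - 1)*(q^3 - 15*q^2 + 75*q - 125) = (q - 5)*(q - 4)*(q - 1)*(q^2 - 10*q + 25) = (q - 5)^2*(q - 4)*(q - 1)*(q - 5)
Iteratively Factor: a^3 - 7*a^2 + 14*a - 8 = (a - 2)*(a^2 - 5*a + 4) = (a - 2)*(a - 1)*(a - 4)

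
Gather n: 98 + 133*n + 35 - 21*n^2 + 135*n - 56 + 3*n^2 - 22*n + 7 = -18*n^2 + 246*n + 84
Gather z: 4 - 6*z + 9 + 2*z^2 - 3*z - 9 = 2*z^2 - 9*z + 4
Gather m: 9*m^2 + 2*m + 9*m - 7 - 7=9*m^2 + 11*m - 14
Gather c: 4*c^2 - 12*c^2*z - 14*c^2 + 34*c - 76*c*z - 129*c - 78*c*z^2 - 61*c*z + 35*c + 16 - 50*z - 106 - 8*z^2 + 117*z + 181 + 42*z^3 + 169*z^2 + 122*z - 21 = c^2*(-12*z - 10) + c*(-78*z^2 - 137*z - 60) + 42*z^3 + 161*z^2 + 189*z + 70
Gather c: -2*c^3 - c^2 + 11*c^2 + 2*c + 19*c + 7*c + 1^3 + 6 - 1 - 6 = -2*c^3 + 10*c^2 + 28*c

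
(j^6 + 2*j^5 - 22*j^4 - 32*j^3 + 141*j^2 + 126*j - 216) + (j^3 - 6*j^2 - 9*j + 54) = j^6 + 2*j^5 - 22*j^4 - 31*j^3 + 135*j^2 + 117*j - 162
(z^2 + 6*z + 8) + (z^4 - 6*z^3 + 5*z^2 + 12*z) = z^4 - 6*z^3 + 6*z^2 + 18*z + 8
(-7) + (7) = 0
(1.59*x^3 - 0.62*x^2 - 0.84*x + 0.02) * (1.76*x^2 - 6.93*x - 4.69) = 2.7984*x^5 - 12.1099*x^4 - 4.6389*x^3 + 8.7642*x^2 + 3.801*x - 0.0938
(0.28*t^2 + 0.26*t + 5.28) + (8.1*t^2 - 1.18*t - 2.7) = 8.38*t^2 - 0.92*t + 2.58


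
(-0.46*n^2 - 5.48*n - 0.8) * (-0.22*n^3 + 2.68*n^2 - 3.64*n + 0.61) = 0.1012*n^5 - 0.0272000000000001*n^4 - 12.836*n^3 + 17.5226*n^2 - 0.4308*n - 0.488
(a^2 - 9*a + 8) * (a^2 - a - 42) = a^4 - 10*a^3 - 25*a^2 + 370*a - 336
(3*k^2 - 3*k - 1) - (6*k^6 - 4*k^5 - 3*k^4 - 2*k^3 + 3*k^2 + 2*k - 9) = -6*k^6 + 4*k^5 + 3*k^4 + 2*k^3 - 5*k + 8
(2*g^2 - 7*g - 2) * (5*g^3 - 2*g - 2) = 10*g^5 - 35*g^4 - 14*g^3 + 10*g^2 + 18*g + 4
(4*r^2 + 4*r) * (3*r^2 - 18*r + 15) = 12*r^4 - 60*r^3 - 12*r^2 + 60*r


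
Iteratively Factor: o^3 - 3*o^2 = (o)*(o^2 - 3*o) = o*(o - 3)*(o)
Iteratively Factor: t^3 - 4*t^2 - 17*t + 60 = (t + 4)*(t^2 - 8*t + 15) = (t - 3)*(t + 4)*(t - 5)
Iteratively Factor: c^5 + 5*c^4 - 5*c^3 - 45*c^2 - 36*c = (c + 3)*(c^4 + 2*c^3 - 11*c^2 - 12*c) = (c - 3)*(c + 3)*(c^3 + 5*c^2 + 4*c) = (c - 3)*(c + 1)*(c + 3)*(c^2 + 4*c) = c*(c - 3)*(c + 1)*(c + 3)*(c + 4)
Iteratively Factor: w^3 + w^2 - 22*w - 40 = (w - 5)*(w^2 + 6*w + 8) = (w - 5)*(w + 4)*(w + 2)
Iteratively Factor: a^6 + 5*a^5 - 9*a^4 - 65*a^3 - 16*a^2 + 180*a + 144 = (a + 4)*(a^5 + a^4 - 13*a^3 - 13*a^2 + 36*a + 36) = (a + 1)*(a + 4)*(a^4 - 13*a^2 + 36) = (a - 2)*(a + 1)*(a + 4)*(a^3 + 2*a^2 - 9*a - 18) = (a - 3)*(a - 2)*(a + 1)*(a + 4)*(a^2 + 5*a + 6) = (a - 3)*(a - 2)*(a + 1)*(a + 3)*(a + 4)*(a + 2)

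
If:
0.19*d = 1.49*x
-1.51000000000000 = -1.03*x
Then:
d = 11.50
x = 1.47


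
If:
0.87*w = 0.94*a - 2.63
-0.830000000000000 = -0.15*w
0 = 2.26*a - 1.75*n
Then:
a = 7.92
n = 10.23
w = 5.53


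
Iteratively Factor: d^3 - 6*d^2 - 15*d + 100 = (d - 5)*(d^2 - d - 20) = (d - 5)^2*(d + 4)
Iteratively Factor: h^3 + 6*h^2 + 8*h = (h)*(h^2 + 6*h + 8) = h*(h + 4)*(h + 2)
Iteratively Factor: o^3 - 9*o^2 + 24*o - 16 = (o - 4)*(o^2 - 5*o + 4) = (o - 4)^2*(o - 1)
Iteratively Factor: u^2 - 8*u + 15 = (u - 5)*(u - 3)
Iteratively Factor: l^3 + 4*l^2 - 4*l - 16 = (l - 2)*(l^2 + 6*l + 8) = (l - 2)*(l + 2)*(l + 4)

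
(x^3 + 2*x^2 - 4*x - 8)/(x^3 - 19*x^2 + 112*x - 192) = (x^3 + 2*x^2 - 4*x - 8)/(x^3 - 19*x^2 + 112*x - 192)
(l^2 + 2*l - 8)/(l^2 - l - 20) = (l - 2)/(l - 5)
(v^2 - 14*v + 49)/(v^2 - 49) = (v - 7)/(v + 7)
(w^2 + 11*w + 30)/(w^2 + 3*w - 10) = (w + 6)/(w - 2)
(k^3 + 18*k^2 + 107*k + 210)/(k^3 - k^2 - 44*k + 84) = (k^2 + 11*k + 30)/(k^2 - 8*k + 12)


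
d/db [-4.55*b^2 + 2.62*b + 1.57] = 2.62 - 9.1*b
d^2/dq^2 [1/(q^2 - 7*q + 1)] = 2*(-q^2 + 7*q + (2*q - 7)^2 - 1)/(q^2 - 7*q + 1)^3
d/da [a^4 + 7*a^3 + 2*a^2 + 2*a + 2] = 4*a^3 + 21*a^2 + 4*a + 2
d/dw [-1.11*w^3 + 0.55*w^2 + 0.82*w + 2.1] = -3.33*w^2 + 1.1*w + 0.82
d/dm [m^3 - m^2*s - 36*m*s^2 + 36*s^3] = 3*m^2 - 2*m*s - 36*s^2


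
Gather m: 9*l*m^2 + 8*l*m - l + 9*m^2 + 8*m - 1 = -l + m^2*(9*l + 9) + m*(8*l + 8) - 1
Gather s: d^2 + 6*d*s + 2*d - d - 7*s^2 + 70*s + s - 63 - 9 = d^2 + d - 7*s^2 + s*(6*d + 71) - 72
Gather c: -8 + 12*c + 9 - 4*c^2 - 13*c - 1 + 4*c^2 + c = 0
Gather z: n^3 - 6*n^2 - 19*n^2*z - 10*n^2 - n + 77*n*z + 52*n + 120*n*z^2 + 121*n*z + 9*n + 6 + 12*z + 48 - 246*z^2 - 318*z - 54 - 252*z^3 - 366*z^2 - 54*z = n^3 - 16*n^2 + 60*n - 252*z^3 + z^2*(120*n - 612) + z*(-19*n^2 + 198*n - 360)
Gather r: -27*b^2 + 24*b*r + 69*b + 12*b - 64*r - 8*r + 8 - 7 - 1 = -27*b^2 + 81*b + r*(24*b - 72)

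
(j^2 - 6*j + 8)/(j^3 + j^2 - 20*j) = (j - 2)/(j*(j + 5))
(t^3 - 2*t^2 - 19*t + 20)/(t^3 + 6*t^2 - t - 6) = (t^2 - t - 20)/(t^2 + 7*t + 6)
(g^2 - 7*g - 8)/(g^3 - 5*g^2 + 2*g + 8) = (g - 8)/(g^2 - 6*g + 8)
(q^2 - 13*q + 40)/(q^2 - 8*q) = (q - 5)/q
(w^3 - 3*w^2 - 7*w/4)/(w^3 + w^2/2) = (w - 7/2)/w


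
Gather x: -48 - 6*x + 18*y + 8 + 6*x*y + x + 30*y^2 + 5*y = x*(6*y - 5) + 30*y^2 + 23*y - 40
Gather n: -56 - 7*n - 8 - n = -8*n - 64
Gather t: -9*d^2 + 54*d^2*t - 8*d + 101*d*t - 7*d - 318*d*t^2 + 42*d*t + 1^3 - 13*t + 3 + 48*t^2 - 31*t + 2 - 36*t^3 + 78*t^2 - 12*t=-9*d^2 - 15*d - 36*t^3 + t^2*(126 - 318*d) + t*(54*d^2 + 143*d - 56) + 6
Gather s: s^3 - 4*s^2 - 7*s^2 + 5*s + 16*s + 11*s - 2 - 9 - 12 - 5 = s^3 - 11*s^2 + 32*s - 28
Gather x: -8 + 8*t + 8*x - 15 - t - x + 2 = 7*t + 7*x - 21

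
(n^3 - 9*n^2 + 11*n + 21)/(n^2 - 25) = (n^3 - 9*n^2 + 11*n + 21)/(n^2 - 25)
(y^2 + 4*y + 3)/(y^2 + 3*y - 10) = (y^2 + 4*y + 3)/(y^2 + 3*y - 10)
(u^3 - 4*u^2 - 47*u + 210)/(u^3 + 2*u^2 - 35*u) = (u - 6)/u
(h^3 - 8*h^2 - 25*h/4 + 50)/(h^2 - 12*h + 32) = (h^2 - 25/4)/(h - 4)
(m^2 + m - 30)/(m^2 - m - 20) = (m + 6)/(m + 4)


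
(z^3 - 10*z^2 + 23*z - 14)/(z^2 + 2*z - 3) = (z^2 - 9*z + 14)/(z + 3)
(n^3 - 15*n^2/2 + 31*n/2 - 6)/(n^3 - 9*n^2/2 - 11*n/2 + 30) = (2*n - 1)/(2*n + 5)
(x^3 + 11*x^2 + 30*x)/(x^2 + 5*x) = x + 6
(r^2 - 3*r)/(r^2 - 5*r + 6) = r/(r - 2)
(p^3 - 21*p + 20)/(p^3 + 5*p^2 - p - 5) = (p - 4)/(p + 1)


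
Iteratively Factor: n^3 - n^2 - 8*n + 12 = (n + 3)*(n^2 - 4*n + 4) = (n - 2)*(n + 3)*(n - 2)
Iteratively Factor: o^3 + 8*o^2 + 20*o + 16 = (o + 4)*(o^2 + 4*o + 4) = (o + 2)*(o + 4)*(o + 2)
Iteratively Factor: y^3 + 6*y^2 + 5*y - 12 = (y + 4)*(y^2 + 2*y - 3) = (y - 1)*(y + 4)*(y + 3)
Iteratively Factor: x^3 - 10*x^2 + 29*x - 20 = (x - 4)*(x^2 - 6*x + 5) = (x - 4)*(x - 1)*(x - 5)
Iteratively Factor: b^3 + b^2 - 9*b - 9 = (b + 3)*(b^2 - 2*b - 3) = (b + 1)*(b + 3)*(b - 3)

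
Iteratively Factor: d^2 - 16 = (d - 4)*(d + 4)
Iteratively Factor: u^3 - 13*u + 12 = (u - 3)*(u^2 + 3*u - 4) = (u - 3)*(u - 1)*(u + 4)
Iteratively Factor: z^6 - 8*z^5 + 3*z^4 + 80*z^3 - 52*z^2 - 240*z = (z + 2)*(z^5 - 10*z^4 + 23*z^3 + 34*z^2 - 120*z) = (z + 2)^2*(z^4 - 12*z^3 + 47*z^2 - 60*z) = (z - 5)*(z + 2)^2*(z^3 - 7*z^2 + 12*z) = z*(z - 5)*(z + 2)^2*(z^2 - 7*z + 12) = z*(z - 5)*(z - 4)*(z + 2)^2*(z - 3)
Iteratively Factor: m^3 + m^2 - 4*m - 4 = (m - 2)*(m^2 + 3*m + 2) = (m - 2)*(m + 1)*(m + 2)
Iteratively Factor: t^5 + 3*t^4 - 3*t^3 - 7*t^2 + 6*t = (t + 3)*(t^4 - 3*t^2 + 2*t) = (t + 2)*(t + 3)*(t^3 - 2*t^2 + t) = (t - 1)*(t + 2)*(t + 3)*(t^2 - t) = (t - 1)^2*(t + 2)*(t + 3)*(t)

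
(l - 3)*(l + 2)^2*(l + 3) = l^4 + 4*l^3 - 5*l^2 - 36*l - 36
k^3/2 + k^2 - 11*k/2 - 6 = (k/2 + 1/2)*(k - 3)*(k + 4)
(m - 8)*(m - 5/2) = m^2 - 21*m/2 + 20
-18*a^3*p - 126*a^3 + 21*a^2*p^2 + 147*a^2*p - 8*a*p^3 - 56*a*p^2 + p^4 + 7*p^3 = (-3*a + p)^2*(-2*a + p)*(p + 7)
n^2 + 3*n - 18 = (n - 3)*(n + 6)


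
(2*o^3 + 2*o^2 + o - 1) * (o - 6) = 2*o^4 - 10*o^3 - 11*o^2 - 7*o + 6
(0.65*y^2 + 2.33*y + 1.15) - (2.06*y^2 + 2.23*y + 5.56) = -1.41*y^2 + 0.1*y - 4.41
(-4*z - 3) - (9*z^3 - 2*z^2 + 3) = -9*z^3 + 2*z^2 - 4*z - 6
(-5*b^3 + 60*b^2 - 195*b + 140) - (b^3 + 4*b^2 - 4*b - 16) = -6*b^3 + 56*b^2 - 191*b + 156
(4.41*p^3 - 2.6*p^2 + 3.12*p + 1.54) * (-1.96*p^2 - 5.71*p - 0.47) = -8.6436*p^5 - 20.0851*p^4 + 6.6581*p^3 - 19.6116*p^2 - 10.2598*p - 0.7238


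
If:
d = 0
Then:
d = 0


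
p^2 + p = p*(p + 1)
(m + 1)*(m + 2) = m^2 + 3*m + 2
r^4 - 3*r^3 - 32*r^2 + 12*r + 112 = (r - 7)*(r - 2)*(r + 2)*(r + 4)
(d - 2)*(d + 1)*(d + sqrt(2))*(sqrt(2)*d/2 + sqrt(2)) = sqrt(2)*d^4/2 + sqrt(2)*d^3/2 + d^3 - 2*sqrt(2)*d^2 + d^2 - 4*d - 2*sqrt(2)*d - 4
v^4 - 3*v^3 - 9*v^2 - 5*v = v*(v - 5)*(v + 1)^2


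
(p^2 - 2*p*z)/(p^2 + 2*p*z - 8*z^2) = p/(p + 4*z)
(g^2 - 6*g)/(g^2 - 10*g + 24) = g/(g - 4)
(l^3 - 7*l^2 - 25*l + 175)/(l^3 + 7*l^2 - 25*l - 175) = (l - 7)/(l + 7)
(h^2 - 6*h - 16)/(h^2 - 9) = (h^2 - 6*h - 16)/(h^2 - 9)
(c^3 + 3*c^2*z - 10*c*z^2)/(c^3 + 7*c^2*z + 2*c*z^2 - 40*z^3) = c/(c + 4*z)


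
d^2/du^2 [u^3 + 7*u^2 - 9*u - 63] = 6*u + 14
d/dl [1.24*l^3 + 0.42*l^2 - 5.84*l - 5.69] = 3.72*l^2 + 0.84*l - 5.84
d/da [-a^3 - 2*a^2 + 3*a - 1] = -3*a^2 - 4*a + 3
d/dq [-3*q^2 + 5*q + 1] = 5 - 6*q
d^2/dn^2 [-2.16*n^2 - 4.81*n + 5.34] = -4.32000000000000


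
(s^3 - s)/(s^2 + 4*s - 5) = s*(s + 1)/(s + 5)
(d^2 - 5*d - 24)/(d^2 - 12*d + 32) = (d + 3)/(d - 4)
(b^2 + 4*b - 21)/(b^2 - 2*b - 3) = (b + 7)/(b + 1)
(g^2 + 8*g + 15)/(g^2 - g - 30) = (g + 3)/(g - 6)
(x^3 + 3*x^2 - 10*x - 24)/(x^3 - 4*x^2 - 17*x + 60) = (x + 2)/(x - 5)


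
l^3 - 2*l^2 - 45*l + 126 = (l - 6)*(l - 3)*(l + 7)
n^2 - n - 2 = (n - 2)*(n + 1)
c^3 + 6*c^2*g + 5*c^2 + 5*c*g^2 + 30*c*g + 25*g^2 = (c + 5)*(c + g)*(c + 5*g)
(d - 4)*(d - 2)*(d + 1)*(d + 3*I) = d^4 - 5*d^3 + 3*I*d^3 + 2*d^2 - 15*I*d^2 + 8*d + 6*I*d + 24*I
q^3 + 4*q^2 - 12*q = q*(q - 2)*(q + 6)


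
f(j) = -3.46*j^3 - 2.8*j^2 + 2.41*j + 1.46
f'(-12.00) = -1425.11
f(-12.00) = 5548.22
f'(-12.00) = -1425.11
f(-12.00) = 5548.22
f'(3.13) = -116.81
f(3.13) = -124.53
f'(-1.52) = -13.06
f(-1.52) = 3.48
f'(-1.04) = -2.99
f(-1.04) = -0.18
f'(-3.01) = -74.78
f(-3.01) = 63.19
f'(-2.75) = -60.69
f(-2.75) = 45.61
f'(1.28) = -21.76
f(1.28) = -7.30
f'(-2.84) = -65.41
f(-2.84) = 51.29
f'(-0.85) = -0.33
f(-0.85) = -0.49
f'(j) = -10.38*j^2 - 5.6*j + 2.41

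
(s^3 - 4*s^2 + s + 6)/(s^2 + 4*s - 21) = (s^2 - s - 2)/(s + 7)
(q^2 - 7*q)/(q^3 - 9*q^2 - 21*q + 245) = q/(q^2 - 2*q - 35)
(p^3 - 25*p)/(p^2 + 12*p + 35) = p*(p - 5)/(p + 7)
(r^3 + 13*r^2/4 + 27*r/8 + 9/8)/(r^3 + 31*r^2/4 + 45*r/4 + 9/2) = (r + 3/2)/(r + 6)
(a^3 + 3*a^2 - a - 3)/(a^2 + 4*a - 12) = (a^3 + 3*a^2 - a - 3)/(a^2 + 4*a - 12)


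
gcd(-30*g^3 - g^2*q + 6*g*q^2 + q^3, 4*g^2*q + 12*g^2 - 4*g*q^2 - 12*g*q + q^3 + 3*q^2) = -2*g + q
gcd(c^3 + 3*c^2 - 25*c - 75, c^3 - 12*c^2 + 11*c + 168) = c + 3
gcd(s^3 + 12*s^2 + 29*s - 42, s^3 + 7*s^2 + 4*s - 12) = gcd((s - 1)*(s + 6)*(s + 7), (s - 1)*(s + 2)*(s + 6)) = s^2 + 5*s - 6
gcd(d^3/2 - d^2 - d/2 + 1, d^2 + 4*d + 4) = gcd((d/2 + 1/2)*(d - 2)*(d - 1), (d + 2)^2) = 1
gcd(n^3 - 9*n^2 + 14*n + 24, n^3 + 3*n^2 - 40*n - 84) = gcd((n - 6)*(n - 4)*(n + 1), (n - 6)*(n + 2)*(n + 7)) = n - 6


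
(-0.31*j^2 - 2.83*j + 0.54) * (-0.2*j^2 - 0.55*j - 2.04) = 0.062*j^4 + 0.7365*j^3 + 2.0809*j^2 + 5.4762*j - 1.1016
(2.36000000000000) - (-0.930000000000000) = 3.29000000000000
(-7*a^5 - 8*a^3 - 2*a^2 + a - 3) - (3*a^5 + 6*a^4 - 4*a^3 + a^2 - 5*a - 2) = -10*a^5 - 6*a^4 - 4*a^3 - 3*a^2 + 6*a - 1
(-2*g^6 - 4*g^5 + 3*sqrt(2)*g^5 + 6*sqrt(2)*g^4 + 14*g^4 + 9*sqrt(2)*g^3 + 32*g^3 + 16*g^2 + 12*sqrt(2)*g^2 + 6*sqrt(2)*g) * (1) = -2*g^6 - 4*g^5 + 3*sqrt(2)*g^5 + 6*sqrt(2)*g^4 + 14*g^4 + 9*sqrt(2)*g^3 + 32*g^3 + 16*g^2 + 12*sqrt(2)*g^2 + 6*sqrt(2)*g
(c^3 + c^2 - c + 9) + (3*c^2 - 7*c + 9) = c^3 + 4*c^2 - 8*c + 18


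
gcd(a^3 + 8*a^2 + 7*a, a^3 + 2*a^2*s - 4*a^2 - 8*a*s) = a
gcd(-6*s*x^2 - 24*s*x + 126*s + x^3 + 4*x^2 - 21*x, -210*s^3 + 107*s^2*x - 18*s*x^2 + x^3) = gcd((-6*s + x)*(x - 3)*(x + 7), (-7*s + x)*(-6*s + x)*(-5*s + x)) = -6*s + x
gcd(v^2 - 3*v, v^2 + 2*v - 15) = v - 3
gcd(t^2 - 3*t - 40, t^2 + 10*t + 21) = 1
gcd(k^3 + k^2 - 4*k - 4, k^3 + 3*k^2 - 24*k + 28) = k - 2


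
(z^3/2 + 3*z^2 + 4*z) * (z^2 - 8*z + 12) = z^5/2 - z^4 - 14*z^3 + 4*z^2 + 48*z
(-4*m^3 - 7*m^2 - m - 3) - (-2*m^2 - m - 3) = -4*m^3 - 5*m^2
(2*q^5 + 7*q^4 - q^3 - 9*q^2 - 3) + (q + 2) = 2*q^5 + 7*q^4 - q^3 - 9*q^2 + q - 1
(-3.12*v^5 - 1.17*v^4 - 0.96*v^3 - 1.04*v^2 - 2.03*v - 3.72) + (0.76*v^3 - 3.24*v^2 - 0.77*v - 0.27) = -3.12*v^5 - 1.17*v^4 - 0.2*v^3 - 4.28*v^2 - 2.8*v - 3.99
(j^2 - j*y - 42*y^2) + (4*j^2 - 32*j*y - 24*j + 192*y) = 5*j^2 - 33*j*y - 24*j - 42*y^2 + 192*y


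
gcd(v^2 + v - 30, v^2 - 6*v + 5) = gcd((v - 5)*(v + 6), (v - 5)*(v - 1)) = v - 5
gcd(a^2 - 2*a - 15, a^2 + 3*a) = a + 3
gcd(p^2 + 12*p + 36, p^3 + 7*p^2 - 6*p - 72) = p + 6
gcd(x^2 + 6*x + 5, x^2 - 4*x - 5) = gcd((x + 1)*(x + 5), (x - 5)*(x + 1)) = x + 1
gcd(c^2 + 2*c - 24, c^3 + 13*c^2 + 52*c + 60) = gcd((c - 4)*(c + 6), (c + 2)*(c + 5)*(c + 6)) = c + 6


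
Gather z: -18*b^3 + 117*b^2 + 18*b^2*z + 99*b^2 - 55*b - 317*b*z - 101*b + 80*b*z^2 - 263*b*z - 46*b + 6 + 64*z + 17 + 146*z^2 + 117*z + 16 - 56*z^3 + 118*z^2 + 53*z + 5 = -18*b^3 + 216*b^2 - 202*b - 56*z^3 + z^2*(80*b + 264) + z*(18*b^2 - 580*b + 234) + 44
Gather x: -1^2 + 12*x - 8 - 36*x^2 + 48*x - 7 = -36*x^2 + 60*x - 16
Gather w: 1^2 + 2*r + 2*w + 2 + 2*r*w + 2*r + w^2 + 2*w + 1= 4*r + w^2 + w*(2*r + 4) + 4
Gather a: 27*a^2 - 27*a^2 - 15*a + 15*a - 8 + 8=0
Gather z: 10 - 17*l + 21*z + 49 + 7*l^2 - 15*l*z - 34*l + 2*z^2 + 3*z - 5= 7*l^2 - 51*l + 2*z^2 + z*(24 - 15*l) + 54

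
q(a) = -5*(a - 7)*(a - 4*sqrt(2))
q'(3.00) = 33.28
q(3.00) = -53.14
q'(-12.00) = 183.28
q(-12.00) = -1677.40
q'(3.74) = 25.88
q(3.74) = -31.24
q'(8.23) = -19.02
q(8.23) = -15.82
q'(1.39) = 49.38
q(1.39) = -119.69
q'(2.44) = 38.88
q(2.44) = -73.34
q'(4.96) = 13.68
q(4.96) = -7.11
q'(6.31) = 0.18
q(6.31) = 2.25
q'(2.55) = 37.78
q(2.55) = -69.13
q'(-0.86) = 71.88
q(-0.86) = -256.11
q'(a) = -10*a + 20*sqrt(2) + 35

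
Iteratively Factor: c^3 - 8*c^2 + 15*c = (c)*(c^2 - 8*c + 15) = c*(c - 5)*(c - 3)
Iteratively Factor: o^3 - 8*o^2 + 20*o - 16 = (o - 4)*(o^2 - 4*o + 4) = (o - 4)*(o - 2)*(o - 2)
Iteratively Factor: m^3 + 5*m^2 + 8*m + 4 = (m + 2)*(m^2 + 3*m + 2) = (m + 1)*(m + 2)*(m + 2)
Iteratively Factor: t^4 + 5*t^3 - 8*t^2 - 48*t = (t)*(t^3 + 5*t^2 - 8*t - 48) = t*(t - 3)*(t^2 + 8*t + 16) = t*(t - 3)*(t + 4)*(t + 4)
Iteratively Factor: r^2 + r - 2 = (r + 2)*(r - 1)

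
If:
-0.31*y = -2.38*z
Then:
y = 7.67741935483871*z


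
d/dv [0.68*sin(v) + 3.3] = 0.68*cos(v)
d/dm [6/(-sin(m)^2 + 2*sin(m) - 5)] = 12*(sin(m) - 1)*cos(m)/(sin(m)^2 - 2*sin(m) + 5)^2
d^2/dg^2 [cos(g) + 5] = -cos(g)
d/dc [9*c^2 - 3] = 18*c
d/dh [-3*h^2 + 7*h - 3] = 7 - 6*h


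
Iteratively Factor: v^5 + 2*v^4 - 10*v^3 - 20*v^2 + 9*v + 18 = (v - 1)*(v^4 + 3*v^3 - 7*v^2 - 27*v - 18) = (v - 1)*(v + 3)*(v^3 - 7*v - 6) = (v - 1)*(v + 2)*(v + 3)*(v^2 - 2*v - 3) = (v - 3)*(v - 1)*(v + 2)*(v + 3)*(v + 1)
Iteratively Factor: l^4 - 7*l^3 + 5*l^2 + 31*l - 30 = (l - 3)*(l^3 - 4*l^2 - 7*l + 10) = (l - 3)*(l + 2)*(l^2 - 6*l + 5) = (l - 5)*(l - 3)*(l + 2)*(l - 1)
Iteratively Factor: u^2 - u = (u - 1)*(u)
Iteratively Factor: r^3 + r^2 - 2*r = (r + 2)*(r^2 - r) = (r - 1)*(r + 2)*(r)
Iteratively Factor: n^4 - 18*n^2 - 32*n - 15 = (n - 5)*(n^3 + 5*n^2 + 7*n + 3) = (n - 5)*(n + 1)*(n^2 + 4*n + 3) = (n - 5)*(n + 1)*(n + 3)*(n + 1)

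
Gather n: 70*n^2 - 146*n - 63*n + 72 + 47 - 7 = 70*n^2 - 209*n + 112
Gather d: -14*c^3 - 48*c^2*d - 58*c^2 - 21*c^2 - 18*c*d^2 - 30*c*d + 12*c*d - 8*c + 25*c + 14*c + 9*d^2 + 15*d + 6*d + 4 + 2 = -14*c^3 - 79*c^2 + 31*c + d^2*(9 - 18*c) + d*(-48*c^2 - 18*c + 21) + 6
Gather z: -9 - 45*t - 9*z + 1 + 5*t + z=-40*t - 8*z - 8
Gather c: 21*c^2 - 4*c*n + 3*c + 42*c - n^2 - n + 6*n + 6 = 21*c^2 + c*(45 - 4*n) - n^2 + 5*n + 6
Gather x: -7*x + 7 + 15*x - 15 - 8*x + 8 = 0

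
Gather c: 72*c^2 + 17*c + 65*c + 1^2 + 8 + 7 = 72*c^2 + 82*c + 16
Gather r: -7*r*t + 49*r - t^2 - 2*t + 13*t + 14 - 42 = r*(49 - 7*t) - t^2 + 11*t - 28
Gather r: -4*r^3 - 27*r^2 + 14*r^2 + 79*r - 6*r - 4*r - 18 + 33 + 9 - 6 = -4*r^3 - 13*r^2 + 69*r + 18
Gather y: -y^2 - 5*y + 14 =-y^2 - 5*y + 14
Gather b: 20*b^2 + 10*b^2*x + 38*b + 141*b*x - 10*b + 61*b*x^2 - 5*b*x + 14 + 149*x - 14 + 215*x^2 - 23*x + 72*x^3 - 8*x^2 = b^2*(10*x + 20) + b*(61*x^2 + 136*x + 28) + 72*x^3 + 207*x^2 + 126*x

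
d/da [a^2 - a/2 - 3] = 2*a - 1/2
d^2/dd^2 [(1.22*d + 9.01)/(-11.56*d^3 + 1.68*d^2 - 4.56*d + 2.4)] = (-978.197952*d^5 - 14306.304576*d^4 + 2921.437056*d^3 - 3408.44832*d^2 - 1056.183552*d - 328.747392)/(1544.804416*d^9 - 673.513344*d^8 + 1925.98848*d^7 - 1498.25664*d^6 + 1039.392*d^5 - 884.196864*d^4 + 404.891136*d^3 - 178.74432*d^2 + 78.7968*d - 13.824)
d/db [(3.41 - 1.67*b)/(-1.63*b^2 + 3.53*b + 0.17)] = (-2.7221*b^2 + 11.1166*b - 12.3212)/(2.6569*b^4 - 11.5078*b^3 + 11.9067*b^2 + 1.2002*b + 0.0289)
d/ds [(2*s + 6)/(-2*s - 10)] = -2/(s + 5)^2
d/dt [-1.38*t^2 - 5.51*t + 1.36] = -2.76*t - 5.51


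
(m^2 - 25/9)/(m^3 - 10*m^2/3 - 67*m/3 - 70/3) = (m - 5/3)/(m^2 - 5*m - 14)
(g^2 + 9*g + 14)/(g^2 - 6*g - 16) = (g + 7)/(g - 8)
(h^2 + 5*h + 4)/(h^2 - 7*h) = (h^2 + 5*h + 4)/(h*(h - 7))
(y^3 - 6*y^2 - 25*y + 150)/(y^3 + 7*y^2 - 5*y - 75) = (y^2 - 11*y + 30)/(y^2 + 2*y - 15)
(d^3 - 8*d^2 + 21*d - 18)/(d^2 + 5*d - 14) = (d^2 - 6*d + 9)/(d + 7)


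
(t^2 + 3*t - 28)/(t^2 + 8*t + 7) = (t - 4)/(t + 1)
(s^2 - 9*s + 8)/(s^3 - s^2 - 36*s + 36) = (s - 8)/(s^2 - 36)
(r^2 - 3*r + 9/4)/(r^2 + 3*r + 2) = (r^2 - 3*r + 9/4)/(r^2 + 3*r + 2)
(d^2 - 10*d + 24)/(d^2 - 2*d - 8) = (d - 6)/(d + 2)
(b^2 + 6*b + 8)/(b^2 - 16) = (b + 2)/(b - 4)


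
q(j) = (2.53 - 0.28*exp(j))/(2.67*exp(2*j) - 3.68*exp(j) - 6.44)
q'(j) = (2.53 - 0.28*exp(j))*(-5.34*exp(2*j) + 3.68*exp(j))/(2.67*exp(2*j) - 3.68*exp(j) - 6.44)^2 - 0.28*exp(j)/(2.67*exp(2*j) - 3.68*exp(j) - 6.44)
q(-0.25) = -0.30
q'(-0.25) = 0.01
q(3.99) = -0.00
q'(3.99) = 0.00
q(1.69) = 0.02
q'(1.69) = -0.08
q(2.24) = -0.00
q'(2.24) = -0.01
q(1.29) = 0.10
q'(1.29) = -0.43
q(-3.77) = -0.39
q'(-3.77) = 0.01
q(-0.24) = -0.30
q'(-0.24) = 0.01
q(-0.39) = -0.30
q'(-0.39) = 0.03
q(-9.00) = -0.39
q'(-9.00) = 0.00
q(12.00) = 0.00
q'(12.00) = 0.00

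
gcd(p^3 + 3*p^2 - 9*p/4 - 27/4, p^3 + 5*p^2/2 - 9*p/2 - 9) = p^2 + 9*p/2 + 9/2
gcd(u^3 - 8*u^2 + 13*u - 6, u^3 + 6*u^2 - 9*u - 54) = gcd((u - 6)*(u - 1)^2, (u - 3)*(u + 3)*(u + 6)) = 1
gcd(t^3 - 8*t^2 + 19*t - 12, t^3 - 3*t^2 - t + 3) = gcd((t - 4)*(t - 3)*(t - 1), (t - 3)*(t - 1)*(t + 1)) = t^2 - 4*t + 3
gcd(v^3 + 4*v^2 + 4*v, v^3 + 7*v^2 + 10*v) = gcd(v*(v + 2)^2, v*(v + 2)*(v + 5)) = v^2 + 2*v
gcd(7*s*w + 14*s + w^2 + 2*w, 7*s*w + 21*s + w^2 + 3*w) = 7*s + w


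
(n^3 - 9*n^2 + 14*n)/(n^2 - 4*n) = (n^2 - 9*n + 14)/(n - 4)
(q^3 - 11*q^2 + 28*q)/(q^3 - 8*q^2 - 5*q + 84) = q/(q + 3)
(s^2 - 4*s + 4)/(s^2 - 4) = (s - 2)/(s + 2)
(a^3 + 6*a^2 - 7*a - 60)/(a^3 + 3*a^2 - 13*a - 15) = (a + 4)/(a + 1)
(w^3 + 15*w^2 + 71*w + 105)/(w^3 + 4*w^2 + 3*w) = (w^2 + 12*w + 35)/(w*(w + 1))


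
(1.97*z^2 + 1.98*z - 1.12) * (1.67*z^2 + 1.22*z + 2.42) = 3.2899*z^4 + 5.71*z^3 + 5.3126*z^2 + 3.4252*z - 2.7104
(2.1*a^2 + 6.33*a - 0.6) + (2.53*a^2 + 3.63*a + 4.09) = 4.63*a^2 + 9.96*a + 3.49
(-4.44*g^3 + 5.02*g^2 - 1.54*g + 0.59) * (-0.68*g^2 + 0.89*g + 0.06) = 3.0192*g^5 - 7.3652*g^4 + 5.2486*g^3 - 1.4706*g^2 + 0.4327*g + 0.0354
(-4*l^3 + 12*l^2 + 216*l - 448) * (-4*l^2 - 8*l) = 16*l^5 - 16*l^4 - 960*l^3 + 64*l^2 + 3584*l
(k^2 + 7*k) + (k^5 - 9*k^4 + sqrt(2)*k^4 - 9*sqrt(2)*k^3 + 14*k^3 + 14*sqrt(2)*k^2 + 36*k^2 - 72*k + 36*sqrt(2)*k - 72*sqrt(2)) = k^5 - 9*k^4 + sqrt(2)*k^4 - 9*sqrt(2)*k^3 + 14*k^3 + 14*sqrt(2)*k^2 + 37*k^2 - 65*k + 36*sqrt(2)*k - 72*sqrt(2)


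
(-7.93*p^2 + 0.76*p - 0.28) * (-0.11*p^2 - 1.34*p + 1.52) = 0.8723*p^4 + 10.5426*p^3 - 13.0412*p^2 + 1.5304*p - 0.4256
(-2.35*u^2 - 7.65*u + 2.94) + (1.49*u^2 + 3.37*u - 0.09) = -0.86*u^2 - 4.28*u + 2.85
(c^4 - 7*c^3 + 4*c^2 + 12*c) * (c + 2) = c^5 - 5*c^4 - 10*c^3 + 20*c^2 + 24*c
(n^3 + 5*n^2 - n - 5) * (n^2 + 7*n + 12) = n^5 + 12*n^4 + 46*n^3 + 48*n^2 - 47*n - 60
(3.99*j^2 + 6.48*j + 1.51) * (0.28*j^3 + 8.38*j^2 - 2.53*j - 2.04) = 1.1172*j^5 + 35.2506*j^4 + 44.6305*j^3 - 11.8802*j^2 - 17.0395*j - 3.0804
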